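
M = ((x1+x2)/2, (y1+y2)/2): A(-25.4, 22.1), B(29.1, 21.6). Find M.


Mx = (-25.4 + 29.1)/2 = 3.7/2 = 1.8500
My = (22.1 + 21.6)/2 = 43.7/2 = 21.8500

(1.8500, 21.8500)


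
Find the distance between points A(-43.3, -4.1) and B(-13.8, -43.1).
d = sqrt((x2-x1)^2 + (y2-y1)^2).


dx = -13.8 + 43.3 = 29.5
dy = -43.1 + 4.1 = -39.0
d = sqrt(870.25 + 1521.0) = sqrt(2391.25) = 48.9004

48.9004


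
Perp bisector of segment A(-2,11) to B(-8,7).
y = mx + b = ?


Midpoint = (-5, 9)
Slope of AB = dy/dx = -4/(-6) = 0.6667
Perp slope = -dx/dy = -6/4 = -1.5000
b = My - (perp slope)*Mx = 9 + (-6*(-5))/(-4) = 9 - 7.5000 = 1.5000

y = -1.5000x + 1.5000


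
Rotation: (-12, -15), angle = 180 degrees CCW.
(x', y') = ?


cos(180) = -1, sin(180) = 0
x' = -12*(-1) + 15*0 = 12
y' = -12*0 - 15*(-1) = 15

(12, 15)


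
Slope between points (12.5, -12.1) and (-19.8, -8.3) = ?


dy = -8.3 + 12.1 = 3.8
dx = -19.8 - 12.5 = -32.3
m = 3.8/(-32.3) = -0.1176

m = -0.1176


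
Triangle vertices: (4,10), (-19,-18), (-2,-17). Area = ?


4*(-18+ 17) = -4
-19*(-17-10) = 513
-2*(10+ 18) = -56
sum = 453
Area = |453|/2 = 226.5000

226.5000 sq units


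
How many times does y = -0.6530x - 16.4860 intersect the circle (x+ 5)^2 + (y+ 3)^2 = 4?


Substitute y = -0.6530x - 16.4860: (x+ 5)^2 + (-0.6530x- 16.4860+ 3)^2 = 4
Expand to Ax^2 + Bx + C = 0, where b-k = -13.486
A = 1+m^2 = 1.426409
B = 2(m(b-k) - h) = 2(-0.6530*(-13.486) + 5) = 27.612716
C = h^2 + (b-k)^2 - r^2 = 25 + 181.872196 - 4 = 202.872196
disc = B^2-4AC = 762.4621 - 1157.5149 = -395.0528
disc < 0

0 intersection points


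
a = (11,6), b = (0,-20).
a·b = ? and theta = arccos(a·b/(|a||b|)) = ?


a·b = 11*0 + 6*(-20) = 0 - 120 = -120
|a| = sqrt(121+36) = 12.5300
|b| = sqrt(0+400) = 20.0000
cos(theta) = -120/(sqrt(157)*sqrt(400)) = -120/sqrt(62800) = -0.478852
theta = arccos(-120/sqrt(62800)) = 118.6105 degrees

a·b = -120, theta = 118.6105 deg


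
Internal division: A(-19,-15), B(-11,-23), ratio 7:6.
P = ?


Px = (7*(-11) + 6*(-19))/13 = -191/13 = -14.6923
Py = (7*(-23) + 6*(-15))/13 = -251/13 = -19.3077

P = (-14.6923, -19.3077)


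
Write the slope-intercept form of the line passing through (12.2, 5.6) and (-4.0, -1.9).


m = (-7.5)/(-16.2) = 0.4630
b = y1 - m*x1 = 5.6 - (-7.5*12.2)/(-16.2) = 5.6 - 5.6481 = -0.0481

y = 0.4630x - 0.0481


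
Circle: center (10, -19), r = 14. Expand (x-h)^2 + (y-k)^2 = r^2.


(x-10)^2 + (y+ 19)^2 = 14^2
D = -2h = -20, E = -2k = 38
F = h^2+k^2-r^2 = 100+361-196 = 265

x^2 + y^2 - 20x + 38y + 265 = 0


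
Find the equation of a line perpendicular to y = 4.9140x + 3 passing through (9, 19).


Perpendicular slope = -1/m1 = -1/4.9140 = -0.2035
b2 = y0 - m2*x0 = 19 + 9/4.9140 = 19 + 1.8315 = 20.8315

y = -0.2035x + 20.8315


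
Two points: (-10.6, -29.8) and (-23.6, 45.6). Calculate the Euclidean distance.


dx = -23.6 + 10.6 = -13
dy = 45.6 + 29.8 = 75.4
d = sqrt(169 + 5685.16) = sqrt(5854.16) = 76.5125

76.5125


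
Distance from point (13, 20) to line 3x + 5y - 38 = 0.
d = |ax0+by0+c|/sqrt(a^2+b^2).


|3*13 + 5*20 - 38| = |101| = 101
sqrt(9 + 25) = sqrt(34) = 5.8310
d = 101/sqrt(34) = 17.3214

17.3214


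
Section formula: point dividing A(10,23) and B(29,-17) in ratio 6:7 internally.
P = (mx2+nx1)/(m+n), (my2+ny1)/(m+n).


Px = (6*29 + 7*10)/13 = 244/13 = 18.7692
Py = (6*(-17) + 7*23)/13 = 59/13 = 4.5385

P = (18.7692, 4.5385)


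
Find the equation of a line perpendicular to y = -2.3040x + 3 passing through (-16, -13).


Perpendicular slope = -1/m1 = -1/(-2.3040) = 0.4340
b2 = y0 - m2*x0 = -13 - 16/(-2.3040) = -13 + 6.9444 = -6.0556

y = 0.4340x - 6.0556


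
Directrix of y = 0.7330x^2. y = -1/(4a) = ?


a = 0.7330
1/(4a) = 0.3411
directrix: y = -0.3411 = -0.3411

y = -0.3411


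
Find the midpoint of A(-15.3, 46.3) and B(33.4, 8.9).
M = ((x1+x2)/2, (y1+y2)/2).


Mx = (-15.3 + 33.4)/2 = 18.1/2 = 9.0500
My = (46.3 + 8.9)/2 = 55.2/2 = 27.6000

(9.0500, 27.6000)


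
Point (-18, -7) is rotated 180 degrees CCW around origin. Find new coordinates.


cos(180) = -1, sin(180) = 0
x' = -18*(-1) + 7*0 = 18
y' = -18*0 - 7*(-1) = 7

(18, 7)


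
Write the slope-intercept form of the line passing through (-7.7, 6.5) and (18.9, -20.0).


m = (-26.5)/(26.6) = -0.9962
b = y1 - m*x1 = 6.5 - (-26.5*(-7.7))/(26.6) = 6.5 - 7.6711 = -1.1711

y = -0.9962x - 1.1711


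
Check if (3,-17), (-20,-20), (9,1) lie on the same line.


3*(-20-1) - 20*(1+ 17) + 9*(-17+ 20)
= -63 - 360 + 27 = -396

No, not collinear (determinant = -396)


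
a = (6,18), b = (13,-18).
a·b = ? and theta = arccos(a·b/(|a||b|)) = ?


a·b = 6*13 + 18*(-18) = 78 - 324 = -246
|a| = sqrt(36+324) = 18.9737
|b| = sqrt(169+324) = 22.2036
cos(theta) = -246/(sqrt(360)*sqrt(493)) = -246/sqrt(177480) = -0.583929
theta = arccos(-246/sqrt(177480)) = 125.7274 degrees

a·b = -246, theta = 125.7274 deg


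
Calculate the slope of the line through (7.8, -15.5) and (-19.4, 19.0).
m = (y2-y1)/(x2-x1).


dy = 19.0 + 15.5 = 34.5
dx = -19.4 - 7.8 = -27.2
m = 34.5/(-27.2) = -1.2684

m = -1.2684


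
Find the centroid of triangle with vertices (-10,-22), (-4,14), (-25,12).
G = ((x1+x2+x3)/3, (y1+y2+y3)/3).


Gx = (-10- 4- 25)/3 = -39/3 = -13.0000
Gy = (-22+14+12)/3 = 4/3 = 1.3333

G = (-13.0000, 1.3333)


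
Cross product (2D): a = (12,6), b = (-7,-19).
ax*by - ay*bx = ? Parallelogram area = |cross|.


cross = 12*(-19) - 6*(-7) = -228 + 42 = -186
Parallelogram area = |-186| = 186

cross = -186, parallelogram area = 186


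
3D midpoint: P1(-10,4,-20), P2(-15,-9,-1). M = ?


Mx = (-10- 15)/2 = -12.5000
My = (4- 9)/2 = -2.5000
Mz = (-20- 1)/2 = -10.5000

M = (-12.5000, -2.5000, -10.5000)


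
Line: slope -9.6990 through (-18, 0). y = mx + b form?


y - 0 = -9.6990(x + 18)
y = -9.6990x + 0 + 9.6990*(-18)
y = -9.6990x - 174.5820

y = -9.6990x - 174.5820


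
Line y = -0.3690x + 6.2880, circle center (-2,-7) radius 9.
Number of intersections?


Substitute y = -0.3690x + 6.2880: (x+ 2)^2 + (-0.3690x+6.2880+ 7)^2 = 81
Expand to Ax^2 + Bx + C = 0, where b-k = 13.288
A = 1+m^2 = 1.136161
B = 2(m(b-k) - h) = 2(-0.3690*13.288 + 2) = -5.806544
C = h^2 + (b-k)^2 - r^2 = 4 + 176.570944 - 81 = 99.570944
disc = B^2-4AC = 33.7160 - 452.5145 = -418.7985
disc < 0

0 intersection points


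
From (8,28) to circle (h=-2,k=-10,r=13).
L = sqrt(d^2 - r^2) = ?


d = sqrt((8+ 2)^2 + (28+ 10)^2) = sqrt(100+1444) = 39.2938
L = sqrt(1544.0000 - 169) = sqrt(1375.0000) = 37.0810

37.0810


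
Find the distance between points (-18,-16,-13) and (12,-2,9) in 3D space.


dx=30, dy=14, dz=22
d = sqrt(900+196+484) = sqrt(1580) = 39.7492

39.7492


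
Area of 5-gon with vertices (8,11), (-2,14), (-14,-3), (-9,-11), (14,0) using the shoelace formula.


sum(xi*y_{i+1}) = 8*14 - 2*(-3) - 14*(-11) - 9*0 + 14*11 = 426
sum(yi*x_{i+1}) = 11*(-2) + 14*(-14) - 3*(-9) - 11*14 + 0*8 = -345
Area = |426 + 345|/2 = 771/2 = 385.5000

385.5000 sq units


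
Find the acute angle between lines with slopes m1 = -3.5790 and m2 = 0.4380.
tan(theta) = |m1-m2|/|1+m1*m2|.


m1-m2 = -4.017
1+m1*m2 = -0.567602
tan(theta) = |-4.017/(-0.567602)| = 7.077142
theta = arctan(|-4.017/(-0.567602)|) = 81.9574 degrees (acute angle)

81.9574 degrees


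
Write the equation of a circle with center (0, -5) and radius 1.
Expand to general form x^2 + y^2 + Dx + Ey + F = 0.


(x-0)^2 + (y+ 5)^2 = 1^2
D = -2h = 0, E = -2k = 10
F = h^2+k^2-r^2 = 0+25-1 = 24

x^2 + y^2 + 10y + 24 = 0


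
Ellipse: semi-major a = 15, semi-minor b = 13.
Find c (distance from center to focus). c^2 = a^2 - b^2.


c^2 = 15^2 - 13^2 = 225 - 169 = 56
c = sqrt(56) = 7.4833

c = 7.4833


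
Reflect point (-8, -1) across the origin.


Reflection rule for origin: (-x, -y)
(-8, -1) -> (8, 1)

(8, 1)


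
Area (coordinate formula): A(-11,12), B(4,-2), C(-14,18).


-11*(-2-18) = 220
4*(18-12) = 24
-14*(12+ 2) = -196
sum = 48
Area = |48|/2 = 24.0000

24.0000 sq units


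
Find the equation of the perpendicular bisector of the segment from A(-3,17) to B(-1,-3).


Midpoint = (-2, 7)
Slope of AB = dy/dx = -20/2 = -10.0000
Perp slope = -dx/dy = 2/20 = 0.1000
b = My - (perp slope)*Mx = 7 + (2*(-2))/(-20) = 7 + 0.2000 = 7.2000

y = 0.1000x + 7.2000


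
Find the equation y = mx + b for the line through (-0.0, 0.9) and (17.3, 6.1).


m = (5.2)/(17.3) = 0.3006
b = y1 - m*x1 = 0.9 - (5.2*(-0.0))/(17.3) = 0.9 - 0 = 0.9000

y = 0.3006x + 0.9000


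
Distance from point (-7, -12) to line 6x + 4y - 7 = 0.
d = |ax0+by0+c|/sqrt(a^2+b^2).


|6*(-7) + 4*(-12) - 7| = |-97| = 97
sqrt(36 + 16) = sqrt(52) = 7.2111
d = 97/sqrt(52) = 13.4515

13.4515


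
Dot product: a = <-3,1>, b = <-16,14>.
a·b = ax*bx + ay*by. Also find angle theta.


a·b = -3*(-16) + 1*14 = 48 + 14 = 62
|a| = sqrt(9+1) = 3.1623
|b| = sqrt(256+196) = 21.2603
cos(theta) = 62/(sqrt(10)*sqrt(452)) = 62/sqrt(4520) = 0.922194
theta = arccos(62/sqrt(4520)) = 22.7510 degrees

a·b = 62, theta = 22.7510 deg


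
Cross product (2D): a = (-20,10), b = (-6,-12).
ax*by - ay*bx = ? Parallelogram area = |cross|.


cross = -20*(-12) - 10*(-6) = 240 + 60 = 300
Parallelogram area = |300| = 300

cross = 300, parallelogram area = 300


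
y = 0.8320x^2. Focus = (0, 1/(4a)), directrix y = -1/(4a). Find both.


a = 0.8320
1/(4a) = 0.3005
Focus = (0, 0.3005)
Directrix: y = -0.3005

Focus = (0, 0.3005), Directrix: y = -0.3005


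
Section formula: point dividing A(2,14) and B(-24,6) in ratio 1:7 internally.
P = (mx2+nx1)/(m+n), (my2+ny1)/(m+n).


Px = (1*(-24) + 7*2)/8 = -10/8 = -1.2500
Py = (1*6 + 7*14)/8 = 104/8 = 13.0000

P = (-1.2500, 13.0000)


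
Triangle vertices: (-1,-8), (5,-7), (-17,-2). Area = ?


-1*(-7+ 2) = 5
5*(-2+ 8) = 30
-17*(-8+ 7) = 17
sum = 52
Area = |52|/2 = 26.0000

26.0000 sq units


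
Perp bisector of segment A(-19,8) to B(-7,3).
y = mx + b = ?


Midpoint = (-13, 5.5)
Slope of AB = dy/dx = -5/12 = -0.4167
Perp slope = -dx/dy = 12/5 = 2.4000
b = My - (perp slope)*Mx = 5.5 + (12*(-13))/(-5) = 5.5 + 31.2000 = 36.7000

y = 2.4000x + 36.7000


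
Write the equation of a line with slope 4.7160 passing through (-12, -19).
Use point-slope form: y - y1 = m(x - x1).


y + 19 = 4.7160(x + 12)
y = 4.7160x - 19 - 4.7160*(-12)
y = 4.7160x + 37.5920

y = 4.7160x + 37.5920


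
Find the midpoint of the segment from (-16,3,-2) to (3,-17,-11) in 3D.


Mx = (-16+3)/2 = -6.5000
My = (3- 17)/2 = -7.0000
Mz = (-2- 11)/2 = -6.5000

M = (-6.5000, -7.0000, -6.5000)


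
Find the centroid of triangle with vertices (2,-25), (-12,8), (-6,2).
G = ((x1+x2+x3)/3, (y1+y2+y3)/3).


Gx = (2- 12- 6)/3 = -16/3 = -5.3333
Gy = (-25+8+2)/3 = -15/3 = -5.0000

G = (-5.3333, -5.0000)


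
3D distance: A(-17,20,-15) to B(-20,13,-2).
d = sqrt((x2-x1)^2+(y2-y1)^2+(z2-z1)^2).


dx=-3, dy=-7, dz=13
d = sqrt(9+49+169) = sqrt(227) = 15.0665

15.0665


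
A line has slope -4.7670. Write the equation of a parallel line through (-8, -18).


Parallel lines have equal slopes.
m2 = -4.7670
b2 = -18 + 4.7670*(-8) = -56.1360

y = -4.7670x - 56.1360


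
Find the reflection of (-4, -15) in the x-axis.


Reflection rule for x-axis: (x, -y)
(-4, -15) -> (-4, 15)

(-4, 15)


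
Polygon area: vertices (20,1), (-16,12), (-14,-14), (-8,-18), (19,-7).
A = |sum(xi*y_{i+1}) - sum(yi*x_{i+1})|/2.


sum(xi*y_{i+1}) = 20*12 - 16*(-14) - 14*(-18) - 8*(-7) + 19*1 = 791
sum(yi*x_{i+1}) = 1*(-16) + 12*(-14) - 14*(-8) - 18*19 - 7*20 = -554
Area = |791 + 554|/2 = 1345/2 = 672.5000

672.5000 sq units


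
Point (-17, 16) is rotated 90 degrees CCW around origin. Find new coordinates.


cos(90) = 0, sin(90) = 1
x' = -17*0 - 16*1 = -16
y' = -17*1 + 16*0 = -17

(-16, -17)


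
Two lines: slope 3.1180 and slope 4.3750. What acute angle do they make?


m1-m2 = -1.257
1+m1*m2 = 14.64125
tan(theta) = |-1.257/14.64125| = 0.085853
theta = arctan(|-1.257/14.64125|) = 4.9070 degrees (acute angle)

4.9070 degrees


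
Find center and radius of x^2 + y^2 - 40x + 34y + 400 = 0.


h = -D/2 = 40/2 = 20
k = -E/2 = -34/2 = -17
r^2 = h^2 + k^2 - F = 400 + 289 - 400 = 289
r = 17

Center (20, -17), radius = 17


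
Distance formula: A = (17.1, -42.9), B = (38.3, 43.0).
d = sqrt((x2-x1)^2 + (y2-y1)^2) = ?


dx = 38.3 - 17.1 = 21.2
dy = 43.0 + 42.9 = 85.9
d = sqrt(449.44 + 7378.81) = sqrt(7828.25) = 88.4774

88.4774


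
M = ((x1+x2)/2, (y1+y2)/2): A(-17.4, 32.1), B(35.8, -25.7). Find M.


Mx = (-17.4 + 35.8)/2 = 18.4/2 = 9.2000
My = (32.1 - 25.7)/2 = 6.4/2 = 3.2000

(9.2000, 3.2000)


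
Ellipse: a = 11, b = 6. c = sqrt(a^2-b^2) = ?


c^2 = 11^2 - 6^2 = 121 - 36 = 85
c = sqrt(85) = 9.2195

c = 9.2195


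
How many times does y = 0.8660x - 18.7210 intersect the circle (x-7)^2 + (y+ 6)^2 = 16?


Substitute y = 0.8660x - 18.7210: (x-7)^2 + (0.8660x- 18.7210+ 6)^2 = 16
Expand to Ax^2 + Bx + C = 0, where b-k = -12.721
A = 1+m^2 = 1.749956
B = 2(m(b-k) - h) = 2(0.8660*(-12.721) - 7) = -36.032772
C = h^2 + (b-k)^2 - r^2 = 49 + 161.823841 - 16 = 194.823841
disc = B^2-4AC = 1298.3607 - 1363.7326 = -65.3719
disc < 0

0 intersection points


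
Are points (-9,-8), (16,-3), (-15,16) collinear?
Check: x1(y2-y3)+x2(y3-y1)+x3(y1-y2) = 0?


-9*(-3-16) + 16*(16+ 8) - 15*(-8+ 3)
= 171 + 384 + 75 = 630

No, not collinear (determinant = 630)


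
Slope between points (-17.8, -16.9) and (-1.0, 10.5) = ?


dy = 10.5 + 16.9 = 27.4
dx = -1.0 + 17.8 = 16.8
m = 27.4/16.8 = 1.6310

m = 1.6310


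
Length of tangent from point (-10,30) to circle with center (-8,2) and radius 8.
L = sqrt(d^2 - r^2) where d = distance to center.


d = sqrt((-10+ 8)^2 + (30-2)^2) = sqrt(4+784) = 28.0713
L = sqrt(788.0000 - 64) = sqrt(724.0000) = 26.9072

26.9072


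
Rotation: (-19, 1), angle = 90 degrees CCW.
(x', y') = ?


cos(90) = 0, sin(90) = 1
x' = -19*0 - 1*1 = -1
y' = -19*1 + 1*0 = -19

(-1, -19)


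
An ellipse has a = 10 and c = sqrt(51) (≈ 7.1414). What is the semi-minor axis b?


b^2 = 10^2 - (sqrt(51))^2 = 100 - 51 = 49
b = sqrt(49) = 7

b = 7


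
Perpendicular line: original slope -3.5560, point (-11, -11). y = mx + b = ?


Perpendicular slope = -1/m1 = -1/(-3.5560) = 0.2812
b2 = y0 - m2*x0 = -11 - 11/(-3.5560) = -11 + 3.0934 = -7.9066

y = 0.2812x - 7.9066


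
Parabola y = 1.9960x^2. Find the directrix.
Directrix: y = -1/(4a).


a = 1.9960
1/(4a) = 0.1253
directrix: y = -0.1253 = -0.1253

y = -0.1253


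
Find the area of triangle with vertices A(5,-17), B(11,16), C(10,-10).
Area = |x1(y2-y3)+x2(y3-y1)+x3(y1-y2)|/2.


5*(16+ 10) = 130
11*(-10+ 17) = 77
10*(-17-16) = -330
sum = -123
Area = |-123|/2 = 61.5000

61.5000 sq units


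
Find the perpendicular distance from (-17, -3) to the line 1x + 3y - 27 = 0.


|1*(-17) + 3*(-3) - 27| = |-53| = 53
sqrt(1 + 9) = sqrt(10) = 3.1623
d = 53/sqrt(10) = 16.7601

16.7601


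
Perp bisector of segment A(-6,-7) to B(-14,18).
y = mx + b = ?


Midpoint = (-10, 5.5)
Slope of AB = dy/dx = 25/(-8) = -3.1250
Perp slope = -dx/dy = 8/25 = 0.3200
b = My - (perp slope)*Mx = 5.5 + (-8*(-10))/25 = 5.5 + 3.2000 = 8.7000

y = 0.3200x + 8.7000


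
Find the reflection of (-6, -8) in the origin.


Reflection rule for origin: (-x, -y)
(-6, -8) -> (6, 8)

(6, 8)


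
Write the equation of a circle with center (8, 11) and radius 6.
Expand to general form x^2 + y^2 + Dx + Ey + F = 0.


(x-8)^2 + (y-11)^2 = 6^2
D = -2h = -16, E = -2k = -22
F = h^2+k^2-r^2 = 64+121-36 = 149

x^2 + y^2 - 16x - 22y + 149 = 0


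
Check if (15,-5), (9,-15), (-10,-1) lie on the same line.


15*(-15+ 1) + 9*(-1+ 5) - 10*(-5+ 15)
= -210 + 36 - 100 = -274

No, not collinear (determinant = -274)


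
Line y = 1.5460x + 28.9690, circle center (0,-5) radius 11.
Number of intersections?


Substitute y = 1.5460x + 28.9690: (x-0)^2 + (1.5460x+28.9690+ 5)^2 = 121
Expand to Ax^2 + Bx + C = 0, where b-k = 33.969
A = 1+m^2 = 3.390116
B = 2(m(b-k) - h) = 2(1.5460*33.969 - 0) = 105.032148
C = h^2 + (b-k)^2 - r^2 = 0 + 1153.892961 - 121 = 1032.892961
disc = B^2-4AC = 11031.7521 - 14006.5078 = -2974.7557
disc < 0

0 intersection points


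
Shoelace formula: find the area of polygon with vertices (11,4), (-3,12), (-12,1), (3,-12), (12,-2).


sum(xi*y_{i+1}) = 11*12 - 3*1 - 12*(-12) + 3*(-2) + 12*4 = 315
sum(yi*x_{i+1}) = 4*(-3) + 12*(-12) + 1*3 - 12*12 - 2*11 = -319
Area = |315 + 319|/2 = 634/2 = 317.0000

317.0000 sq units


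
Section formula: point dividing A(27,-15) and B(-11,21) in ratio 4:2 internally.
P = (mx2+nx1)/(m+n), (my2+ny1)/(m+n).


Px = (4*(-11) + 2*27)/6 = 10/6 = 1.6667
Py = (4*21 + 2*(-15))/6 = 54/6 = 9.0000

P = (1.6667, 9.0000)


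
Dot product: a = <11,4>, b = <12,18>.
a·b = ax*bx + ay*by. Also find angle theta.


a·b = 11*12 + 4*18 = 132 + 72 = 204
|a| = sqrt(121+16) = 11.7047
|b| = sqrt(144+324) = 21.6333
cos(theta) = 204/(sqrt(137)*sqrt(468)) = 204/sqrt(64116) = 0.805651
theta = arccos(204/sqrt(64116)) = 36.3268 degrees

a·b = 204, theta = 36.3268 deg


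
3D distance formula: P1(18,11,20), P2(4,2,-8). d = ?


dx=-14, dy=-9, dz=-28
d = sqrt(196+81+784) = sqrt(1061) = 32.5730

32.5730


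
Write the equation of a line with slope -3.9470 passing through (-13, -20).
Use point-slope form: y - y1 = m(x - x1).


y + 20 = -3.9470(x + 13)
y = -3.9470x - 20 + 3.9470*(-13)
y = -3.9470x - 71.3110

y = -3.9470x - 71.3110


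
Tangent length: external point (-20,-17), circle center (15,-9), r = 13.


d = sqrt((-20-15)^2 + (-17+ 9)^2) = sqrt(1225+64) = 35.9026
L = sqrt(1289.0000 - 169) = sqrt(1120.0000) = 33.4664

33.4664


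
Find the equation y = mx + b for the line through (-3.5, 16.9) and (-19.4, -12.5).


m = (-29.4)/(-15.9) = 1.8491
b = y1 - m*x1 = 16.9 - (-29.4*(-3.5))/(-15.9) = 16.9 + 6.4717 = 23.3717

y = 1.8491x + 23.3717


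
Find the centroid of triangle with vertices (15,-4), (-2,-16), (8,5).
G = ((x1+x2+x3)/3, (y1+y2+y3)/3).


Gx = (15- 2+8)/3 = 21/3 = 7.0000
Gy = (-4- 16+5)/3 = -15/3 = -5.0000

G = (7.0000, -5.0000)


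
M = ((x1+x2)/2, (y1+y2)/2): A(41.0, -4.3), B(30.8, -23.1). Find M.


Mx = (41.0 + 30.8)/2 = 71.8/2 = 35.9000
My = (-4.3 - 23.1)/2 = -27.4/2 = -13.7000

(35.9000, -13.7000)


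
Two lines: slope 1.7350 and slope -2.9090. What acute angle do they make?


m1-m2 = 4.644
1+m1*m2 = -4.047115
tan(theta) = |4.644/(-4.047115)| = 1.147484
theta = arctan(|4.644/(-4.047115)|) = 48.9288 degrees (acute angle)

48.9288 degrees


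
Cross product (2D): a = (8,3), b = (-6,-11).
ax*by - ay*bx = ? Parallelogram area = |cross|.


cross = 8*(-11) - 3*(-6) = -88 + 18 = -70
Parallelogram area = |-70| = 70

cross = -70, parallelogram area = 70


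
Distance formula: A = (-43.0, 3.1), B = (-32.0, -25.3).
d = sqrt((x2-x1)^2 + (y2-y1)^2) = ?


dx = -32.0 + 43.0 = 11.0
dy = -25.3 - 3.1 = -28.4
d = sqrt(121.0 + 806.56) = sqrt(927.56) = 30.4559

30.4559


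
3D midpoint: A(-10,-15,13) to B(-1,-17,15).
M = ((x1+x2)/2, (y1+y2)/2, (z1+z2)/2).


Mx = (-10- 1)/2 = -5.5000
My = (-15- 17)/2 = -16.0000
Mz = (13+15)/2 = 14.0000

M = (-5.5000, -16.0000, 14.0000)


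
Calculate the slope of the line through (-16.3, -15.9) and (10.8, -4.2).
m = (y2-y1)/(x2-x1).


dy = -4.2 + 15.9 = 11.7
dx = 10.8 + 16.3 = 27.1
m = 11.7/27.1 = 0.4317

m = 0.4317


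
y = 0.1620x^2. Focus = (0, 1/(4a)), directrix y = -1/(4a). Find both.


a = 0.1620
1/(4a) = 1.5432
Focus = (0, 1.5432)
Directrix: y = -1.5432

Focus = (0, 1.5432), Directrix: y = -1.5432


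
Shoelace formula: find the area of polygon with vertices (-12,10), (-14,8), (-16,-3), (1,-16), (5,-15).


sum(xi*y_{i+1}) = -12*8 - 14*(-3) - 16*(-16) + 1*(-15) + 5*10 = 237
sum(yi*x_{i+1}) = 10*(-14) + 8*(-16) - 3*1 - 16*5 - 15*(-12) = -171
Area = |237 + 171|/2 = 408/2 = 204.0000

204.0000 sq units


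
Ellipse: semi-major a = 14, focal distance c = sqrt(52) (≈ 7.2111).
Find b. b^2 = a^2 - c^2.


b^2 = 14^2 - (sqrt(52))^2 = 196 - 52 = 144
b = sqrt(144) = 12

b = 12


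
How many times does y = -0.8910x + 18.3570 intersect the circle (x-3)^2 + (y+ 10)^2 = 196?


Substitute y = -0.8910x + 18.3570: (x-3)^2 + (-0.8910x+18.3570+ 10)^2 = 196
Expand to Ax^2 + Bx + C = 0, where b-k = 28.357
A = 1+m^2 = 1.793881
B = 2(m(b-k) - h) = 2(-0.8910*28.357 - 3) = -56.532174
C = h^2 + (b-k)^2 - r^2 = 9 + 804.119449 - 196 = 617.119449
disc = B^2-4AC = 3195.8867 - 4428.1554 = -1232.2687
disc < 0

0 intersection points


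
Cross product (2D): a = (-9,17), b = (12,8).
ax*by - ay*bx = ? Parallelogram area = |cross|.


cross = -9*8 - 17*12 = -72 - 204 = -276
Parallelogram area = |-276| = 276

cross = -276, parallelogram area = 276


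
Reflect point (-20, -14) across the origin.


Reflection rule for origin: (-x, -y)
(-20, -14) -> (20, 14)

(20, 14)


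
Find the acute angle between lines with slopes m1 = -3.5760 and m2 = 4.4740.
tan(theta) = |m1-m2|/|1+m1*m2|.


m1-m2 = -8.05
1+m1*m2 = -14.999024
tan(theta) = |-8.05/(-14.999024)| = 0.536702
theta = arctan(|-8.05/(-14.999024)|) = 28.2225 degrees (acute angle)

28.2225 degrees


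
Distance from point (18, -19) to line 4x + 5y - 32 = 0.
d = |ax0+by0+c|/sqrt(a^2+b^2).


|4*18 + 5*(-19) - 32| = |-55| = 55
sqrt(16 + 25) = sqrt(41) = 6.4031
d = 55/sqrt(41) = 8.5896

8.5896


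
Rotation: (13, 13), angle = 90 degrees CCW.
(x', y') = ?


cos(90) = 0, sin(90) = 1
x' = 13*0 - 13*1 = -13
y' = 13*1 + 13*0 = 13

(-13, 13)


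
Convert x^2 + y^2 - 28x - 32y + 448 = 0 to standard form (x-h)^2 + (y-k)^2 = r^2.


h = -D/2 = 28/2 = 14
k = -E/2 = 32/2 = 16
r^2 = h^2 + k^2 - F = 196 + 256 - 448 = 4
r = 2

Center (14, 16), radius = 2


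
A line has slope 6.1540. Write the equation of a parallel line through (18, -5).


Parallel lines have equal slopes.
m2 = 6.1540
b2 = -5 - 6.1540*18 = -115.7720

y = 6.1540x - 115.7720


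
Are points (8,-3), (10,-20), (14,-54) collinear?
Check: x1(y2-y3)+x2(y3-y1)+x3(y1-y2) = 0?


8*(-20+ 54) + 10*(-54+ 3) + 14*(-3+ 20)
= 272 - 510 + 238 = 0

Yes, collinear (determinant = 0)


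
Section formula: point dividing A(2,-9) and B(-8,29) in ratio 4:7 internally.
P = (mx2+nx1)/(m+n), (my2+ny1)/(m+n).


Px = (4*(-8) + 7*2)/11 = -18/11 = -1.6364
Py = (4*29 + 7*(-9))/11 = 53/11 = 4.8182

P = (-1.6364, 4.8182)


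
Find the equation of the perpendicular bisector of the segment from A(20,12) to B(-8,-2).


Midpoint = (6, 5)
Slope of AB = dy/dx = -14/(-28) = 0.5000
Perp slope = -dx/dy = -28/14 = -2.0000
b = My - (perp slope)*Mx = 5 + (-28*6)/(-14) = 5 + 12.0000 = 17.0000

y = -2.0000x + 17.0000


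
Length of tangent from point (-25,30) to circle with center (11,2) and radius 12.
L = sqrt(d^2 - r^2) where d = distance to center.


d = sqrt((-25-11)^2 + (30-2)^2) = sqrt(1296+784) = 45.6070
L = sqrt(2080.0000 - 144) = sqrt(1936.0000) = 44.0000

44.0000


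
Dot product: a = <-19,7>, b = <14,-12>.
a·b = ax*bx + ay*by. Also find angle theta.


a·b = -19*14 + 7*(-12) = -266 - 84 = -350
|a| = sqrt(361+49) = 20.2485
|b| = sqrt(196+144) = 18.4391
cos(theta) = -350/(sqrt(410)*sqrt(340)) = -350/sqrt(139400) = -0.937425
theta = arccos(-350/sqrt(139400)) = 159.6236 degrees

a·b = -350, theta = 159.6236 deg


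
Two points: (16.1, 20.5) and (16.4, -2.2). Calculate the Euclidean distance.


dx = 16.4 - 16.1 = 0.3
dy = -2.2 - 20.5 = -22.7
d = sqrt(0.09 + 515.29) = sqrt(515.38) = 22.7020

22.7020


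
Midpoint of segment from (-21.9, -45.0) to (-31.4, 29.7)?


Mx = (-21.9 - 31.4)/2 = -53.3/2 = -26.6500
My = (-45.0 + 29.7)/2 = -15.3/2 = -7.6500

(-26.6500, -7.6500)


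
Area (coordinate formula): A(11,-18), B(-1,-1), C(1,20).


11*(-1-20) = -231
-1*(20+ 18) = -38
1*(-18+ 1) = -17
sum = -286
Area = |-286|/2 = 143.0000

143.0000 sq units


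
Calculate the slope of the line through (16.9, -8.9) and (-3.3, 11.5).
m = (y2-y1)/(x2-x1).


dy = 11.5 + 8.9 = 20.4
dx = -3.3 - 16.9 = -20.2
m = 20.4/(-20.2) = -1.0099

m = -1.0099


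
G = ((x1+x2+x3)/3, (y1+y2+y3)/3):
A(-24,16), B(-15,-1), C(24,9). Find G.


Gx = (-24- 15+24)/3 = -15/3 = -5.0000
Gy = (16- 1+9)/3 = 24/3 = 8.0000

G = (-5.0000, 8.0000)


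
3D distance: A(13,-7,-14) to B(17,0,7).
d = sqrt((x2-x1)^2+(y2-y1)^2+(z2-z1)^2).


dx=4, dy=7, dz=21
d = sqrt(16+49+441) = sqrt(506) = 22.4944

22.4944


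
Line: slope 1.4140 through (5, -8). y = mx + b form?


y + 8 = 1.4140(x - 5)
y = 1.4140x - 8 - 1.4140*5
y = 1.4140x - 15.0700

y = 1.4140x - 15.0700


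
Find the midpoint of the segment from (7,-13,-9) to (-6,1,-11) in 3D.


Mx = (7- 6)/2 = 0.5000
My = (-13+1)/2 = -6.0000
Mz = (-9- 11)/2 = -10.0000

M = (0.5000, -6.0000, -10.0000)


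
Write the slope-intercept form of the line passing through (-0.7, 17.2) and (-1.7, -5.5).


m = (-22.7)/(-1.0) = 22.7000
b = y1 - m*x1 = 17.2 - (-22.7*(-0.7))/(-1.0) = 17.2 + 15.8900 = 33.0900

y = 22.7000x + 33.0900


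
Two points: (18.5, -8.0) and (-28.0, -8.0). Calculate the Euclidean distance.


dx = -28.0 - 18.5 = -46.5
dy = -8.0 + 8.0 = 0.0
d = sqrt(2162.25 + 0.0) = sqrt(2162.25) = 46.5000

46.5000


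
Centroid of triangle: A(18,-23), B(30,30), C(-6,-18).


Gx = (18+30- 6)/3 = 42/3 = 14.0000
Gy = (-23+30- 18)/3 = -11/3 = -3.6667

G = (14.0000, -3.6667)


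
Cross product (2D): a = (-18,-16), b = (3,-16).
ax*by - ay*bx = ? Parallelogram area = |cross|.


cross = -18*(-16) + 16*3 = 288 + 48 = 336
Parallelogram area = |336| = 336

cross = 336, parallelogram area = 336


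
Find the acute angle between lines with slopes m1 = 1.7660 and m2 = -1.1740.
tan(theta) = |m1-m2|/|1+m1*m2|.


m1-m2 = 2.94
1+m1*m2 = -1.073284
tan(theta) = |2.94/(-1.073284)| = 2.739256
theta = arctan(|2.94/(-1.073284)|) = 69.9448 degrees (acute angle)

69.9448 degrees


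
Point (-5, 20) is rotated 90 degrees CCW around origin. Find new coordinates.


cos(90) = 0, sin(90) = 1
x' = -5*0 - 20*1 = -20
y' = -5*1 + 20*0 = -5

(-20, -5)


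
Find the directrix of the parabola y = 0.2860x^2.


a = 0.2860
1/(4a) = 0.8741
directrix: y = -0.8741 = -0.8741

y = -0.8741


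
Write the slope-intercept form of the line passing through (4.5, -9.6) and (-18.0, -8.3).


m = (1.3)/(-22.5) = -0.0578
b = y1 - m*x1 = -9.6 - (1.3*4.5)/(-22.5) = -9.6 + 0.2600 = -9.3400

y = -0.0578x - 9.3400


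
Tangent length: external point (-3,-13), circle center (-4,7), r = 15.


d = sqrt((-3+ 4)^2 + (-13-7)^2) = sqrt(1+400) = 20.0250
L = sqrt(401.0000 - 225) = sqrt(176.0000) = 13.2665

13.2665


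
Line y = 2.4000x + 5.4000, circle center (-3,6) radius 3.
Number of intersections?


Substitute y = 2.4000x + 5.4000: (x+ 3)^2 + (2.4000x+5.4000-6)^2 = 9
Expand to Ax^2 + Bx + C = 0, where b-k = -0.6
A = 1+m^2 = 6.76
B = 2(m(b-k) - h) = 2(2.4000*(-0.6) + 3) = 3.12
C = h^2 + (b-k)^2 - r^2 = 9 + 0.36 - 9 = 0.36
disc = B^2-4AC = 9.7344 - 9.7344 = 0
disc = 0

1 intersection point (tangent)


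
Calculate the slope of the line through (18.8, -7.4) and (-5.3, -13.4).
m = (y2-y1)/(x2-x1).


dy = -13.4 + 7.4 = -6.0
dx = -5.3 - 18.8 = -24.1
m = -6.0/(-24.1) = 0.2490

m = 0.2490


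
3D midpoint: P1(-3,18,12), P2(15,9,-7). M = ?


Mx = (-3+15)/2 = 6.0000
My = (18+9)/2 = 13.5000
Mz = (12- 7)/2 = 2.5000

M = (6.0000, 13.5000, 2.5000)


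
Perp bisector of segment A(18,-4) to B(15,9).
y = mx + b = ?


Midpoint = (16.5, 2.5)
Slope of AB = dy/dx = 13/(-3) = -4.3333
Perp slope = -dx/dy = 3/13 = 0.2308
b = My - (perp slope)*Mx = 2.5 + (-3*16.5)/13 = 2.5 - 3.8077 = -1.3077

y = 0.2308x - 1.3077


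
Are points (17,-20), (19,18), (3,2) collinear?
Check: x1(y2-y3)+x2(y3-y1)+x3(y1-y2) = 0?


17*(18-2) + 19*(2+ 20) + 3*(-20-18)
= 272 + 418 - 114 = 576

No, not collinear (determinant = 576)


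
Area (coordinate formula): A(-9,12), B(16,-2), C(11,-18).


-9*(-2+ 18) = -144
16*(-18-12) = -480
11*(12+ 2) = 154
sum = -470
Area = |-470|/2 = 235.0000

235.0000 sq units


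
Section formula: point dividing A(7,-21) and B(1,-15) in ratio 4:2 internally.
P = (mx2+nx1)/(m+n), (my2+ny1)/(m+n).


Px = (4*1 + 2*7)/6 = 18/6 = 3.0000
Py = (4*(-15) + 2*(-21))/6 = -102/6 = -17.0000

P = (3.0000, -17.0000)


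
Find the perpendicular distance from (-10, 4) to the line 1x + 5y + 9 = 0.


|1*(-10) + 5*4 + 9| = |19| = 19
sqrt(1 + 25) = sqrt(26) = 5.0990
d = 19/sqrt(26) = 3.7262

3.7262


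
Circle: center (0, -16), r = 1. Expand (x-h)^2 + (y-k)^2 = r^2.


(x-0)^2 + (y+ 16)^2 = 1^2
D = -2h = 0, E = -2k = 32
F = h^2+k^2-r^2 = 0+256-1 = 255

x^2 + y^2 + 32y + 255 = 0


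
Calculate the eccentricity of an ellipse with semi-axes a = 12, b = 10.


c = sqrt(144-100) = sqrt(44) = 6.6332
e = c/a = sqrt(44)/12 = 0.5528

e = 0.5528


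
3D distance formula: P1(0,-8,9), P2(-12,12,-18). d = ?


dx=-12, dy=20, dz=-27
d = sqrt(144+400+729) = sqrt(1273) = 35.6791

35.6791


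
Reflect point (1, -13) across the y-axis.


Reflection rule for y-axis: (-x, y)
(1, -13) -> (-1, -13)

(-1, -13)


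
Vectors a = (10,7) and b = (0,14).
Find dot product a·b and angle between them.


a·b = 10*0 + 7*14 = 0 + 98 = 98
|a| = sqrt(100+49) = 12.2066
|b| = sqrt(0+196) = 14.0000
cos(theta) = 98/(sqrt(149)*sqrt(196)) = 98/sqrt(29204) = 0.573462
theta = arccos(98/sqrt(29204)) = 55.0080 degrees

a·b = 98, theta = 55.0080 deg


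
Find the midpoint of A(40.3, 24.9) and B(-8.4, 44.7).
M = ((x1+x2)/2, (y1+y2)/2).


Mx = (40.3 - 8.4)/2 = 31.9/2 = 15.9500
My = (24.9 + 44.7)/2 = 69.6/2 = 34.8000

(15.9500, 34.8000)


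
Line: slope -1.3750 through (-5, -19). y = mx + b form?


y + 19 = -1.3750(x + 5)
y = -1.3750x - 19 + 1.3750*(-5)
y = -1.3750x - 25.8750

y = -1.3750x - 25.8750


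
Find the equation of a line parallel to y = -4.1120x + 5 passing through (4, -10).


Parallel lines have equal slopes.
m2 = -4.1120
b2 = -10 + 4.1120*4 = 6.4480

y = -4.1120x + 6.4480


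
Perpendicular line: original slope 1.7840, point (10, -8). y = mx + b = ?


Perpendicular slope = -1/m1 = -1/1.7840 = -0.5605
b2 = y0 - m2*x0 = -8 + 10/1.7840 = -8 + 5.6054 = -2.3946

y = -0.5605x - 2.3946


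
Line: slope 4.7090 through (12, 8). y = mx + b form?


y - 8 = 4.7090(x - 12)
y = 4.7090x + 8 - 4.7090*12
y = 4.7090x - 48.5080

y = 4.7090x - 48.5080


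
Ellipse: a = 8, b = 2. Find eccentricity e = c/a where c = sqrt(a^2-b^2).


c = sqrt(64-4) = sqrt(60) = 7.7460
e = c/a = sqrt(60)/8 = 0.9682

e = 0.9682


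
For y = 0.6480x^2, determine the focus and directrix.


a = 0.6480
1/(4a) = 0.3858
Focus = (0, 0.3858)
Directrix: y = -0.3858

Focus = (0, 0.3858), Directrix: y = -0.3858


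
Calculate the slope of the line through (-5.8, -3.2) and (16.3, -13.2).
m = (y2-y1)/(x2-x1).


dy = -13.2 + 3.2 = -10.0
dx = 16.3 + 5.8 = 22.1
m = -10.0/22.1 = -0.4525

m = -0.4525


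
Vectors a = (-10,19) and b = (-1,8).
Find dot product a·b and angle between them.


a·b = -10*(-1) + 19*8 = 10 + 152 = 162
|a| = sqrt(100+361) = 21.4709
|b| = sqrt(1+64) = 8.0623
cos(theta) = 162/(sqrt(461)*sqrt(65)) = 162/sqrt(29965) = 0.935854
theta = arccos(162/sqrt(29965)) = 20.6335 degrees

a·b = 162, theta = 20.6335 deg


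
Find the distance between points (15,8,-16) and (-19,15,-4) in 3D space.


dx=-34, dy=7, dz=12
d = sqrt(1156+49+144) = sqrt(1349) = 36.7287

36.7287


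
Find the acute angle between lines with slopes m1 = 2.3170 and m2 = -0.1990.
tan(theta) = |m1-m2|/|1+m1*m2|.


m1-m2 = 2.516
1+m1*m2 = 0.538917
tan(theta) = |2.516/0.538917| = 4.668622
theta = arctan(|2.516/0.538917|) = 77.9102 degrees (acute angle)

77.9102 degrees


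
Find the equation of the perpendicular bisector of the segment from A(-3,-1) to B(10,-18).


Midpoint = (3.5, -9.5)
Slope of AB = dy/dx = -17/13 = -1.3077
Perp slope = -dx/dy = 13/17 = 0.7647
b = My - (perp slope)*Mx = -9.5 + (13*3.5)/(-17) = -9.5 - 2.6765 = -12.1765

y = 0.7647x - 12.1765


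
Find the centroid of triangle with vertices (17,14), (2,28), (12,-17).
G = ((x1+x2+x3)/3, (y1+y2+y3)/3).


Gx = (17+2+12)/3 = 31/3 = 10.3333
Gy = (14+28- 17)/3 = 25/3 = 8.3333

G = (10.3333, 8.3333)


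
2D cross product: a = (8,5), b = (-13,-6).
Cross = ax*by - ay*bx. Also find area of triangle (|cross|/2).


cross = 8*(-6) - 5*(-13) = -48 + 65 = 17
Triangle area = |17|/2 = 17/2 = 8.5000

cross = 17, triangle area = 8.5000


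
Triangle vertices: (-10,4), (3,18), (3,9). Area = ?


-10*(18-9) = -90
3*(9-4) = 15
3*(4-18) = -42
sum = -117
Area = |-117|/2 = 58.5000

58.5000 sq units


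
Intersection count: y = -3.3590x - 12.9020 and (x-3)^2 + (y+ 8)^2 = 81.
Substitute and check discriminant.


Substitute y = -3.3590x - 12.9020: (x-3)^2 + (-3.3590x- 12.9020+ 8)^2 = 81
Expand to Ax^2 + Bx + C = 0, where b-k = -4.902
A = 1+m^2 = 12.282881
B = 2(m(b-k) - h) = 2(-3.3590*(-4.902) - 3) = 26.931636
C = h^2 + (b-k)^2 - r^2 = 9 + 24.029604 - 81 = -47.970396
disc = B^2-4AC = 725.3130 + 2356.8587 = 3082.1717
disc > 0

2 intersection points


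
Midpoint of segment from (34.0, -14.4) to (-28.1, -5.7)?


Mx = (34.0 - 28.1)/2 = 5.9/2 = 2.9500
My = (-14.4 - 5.7)/2 = -20.1/2 = -10.0500

(2.9500, -10.0500)


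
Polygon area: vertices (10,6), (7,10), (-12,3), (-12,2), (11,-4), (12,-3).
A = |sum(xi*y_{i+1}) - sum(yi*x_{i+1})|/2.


sum(xi*y_{i+1}) = 10*10 + 7*3 - 12*2 - 12*(-4) + 11*(-3) + 12*6 = 184
sum(yi*x_{i+1}) = 6*7 + 10*(-12) + 3*(-12) + 2*11 - 4*12 - 3*10 = -170
Area = |184 + 170|/2 = 354/2 = 177.0000

177.0000 sq units


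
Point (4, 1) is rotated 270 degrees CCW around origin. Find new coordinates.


cos(270) = 0, sin(270) = -1
x' = 4*0 - 1*(-1) = 1
y' = 4*(-1) + 1*0 = -4

(1, -4)


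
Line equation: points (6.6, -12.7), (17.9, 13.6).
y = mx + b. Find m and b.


m = (26.3)/(11.3) = 2.3274
b = y1 - m*x1 = -12.7 - (26.3*6.6)/(11.3) = -12.7 - 15.3611 = -28.0611

y = 2.3274x - 28.0611


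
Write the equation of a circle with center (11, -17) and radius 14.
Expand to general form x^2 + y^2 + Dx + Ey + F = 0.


(x-11)^2 + (y+ 17)^2 = 14^2
D = -2h = -22, E = -2k = 34
F = h^2+k^2-r^2 = 121+289-196 = 214

x^2 + y^2 - 22x + 34y + 214 = 0


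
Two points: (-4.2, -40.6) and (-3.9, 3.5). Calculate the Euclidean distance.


dx = -3.9 + 4.2 = 0.3
dy = 3.5 + 40.6 = 44.1
d = sqrt(0.09 + 1944.81) = sqrt(1944.9) = 44.1010

44.1010


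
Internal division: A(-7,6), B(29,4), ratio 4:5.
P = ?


Px = (4*29 + 5*(-7))/9 = 81/9 = 9.0000
Py = (4*4 + 5*6)/9 = 46/9 = 5.1111

P = (9.0000, 5.1111)


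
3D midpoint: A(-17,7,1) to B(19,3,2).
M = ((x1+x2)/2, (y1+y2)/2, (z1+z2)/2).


Mx = (-17+19)/2 = 1.0000
My = (7+3)/2 = 5.0000
Mz = (1+2)/2 = 1.5000

M = (1.0000, 5.0000, 1.5000)


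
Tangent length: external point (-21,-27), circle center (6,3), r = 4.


d = sqrt((-21-6)^2 + (-27-3)^2) = sqrt(729+900) = 40.3609
L = sqrt(1629.0000 - 16) = sqrt(1613.0000) = 40.1622

40.1622


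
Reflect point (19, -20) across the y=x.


Reflection rule for y=x: (y, x)
(19, -20) -> (-20, 19)

(-20, 19)


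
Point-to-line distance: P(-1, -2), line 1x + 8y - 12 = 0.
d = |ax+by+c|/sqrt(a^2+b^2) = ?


|1*(-1) + 8*(-2) - 12| = |-29| = 29
sqrt(1 + 64) = sqrt(65) = 8.0623
d = 29/sqrt(65) = 3.5970

3.5970


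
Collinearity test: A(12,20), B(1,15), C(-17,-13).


12*(15+ 13) + 1*(-13-20) - 17*(20-15)
= 336 - 33 - 85 = 218

No, not collinear (determinant = 218)


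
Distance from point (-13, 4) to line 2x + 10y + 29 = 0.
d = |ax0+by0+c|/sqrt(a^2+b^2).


|2*(-13) + 10*4 + 29| = |43| = 43
sqrt(4 + 100) = sqrt(104) = 10.1980
d = 43/sqrt(104) = 4.2165

4.2165


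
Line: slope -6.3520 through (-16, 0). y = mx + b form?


y - 0 = -6.3520(x + 16)
y = -6.3520x + 0 + 6.3520*(-16)
y = -6.3520x - 101.6320

y = -6.3520x - 101.6320


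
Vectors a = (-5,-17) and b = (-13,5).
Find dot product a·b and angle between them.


a·b = -5*(-13) - 17*5 = 65 - 85 = -20
|a| = sqrt(25+289) = 17.7200
|b| = sqrt(169+25) = 13.9284
cos(theta) = -20/(sqrt(314)*sqrt(194)) = -20/sqrt(60916) = -0.081033
theta = arccos(-20/sqrt(60916)) = 94.6480 degrees

a·b = -20, theta = 94.6480 deg


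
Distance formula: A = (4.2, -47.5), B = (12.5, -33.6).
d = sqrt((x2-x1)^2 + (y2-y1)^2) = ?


dx = 12.5 - 4.2 = 8.3
dy = -33.6 + 47.5 = 13.9
d = sqrt(68.89 + 193.21) = sqrt(262.1) = 16.1895

16.1895


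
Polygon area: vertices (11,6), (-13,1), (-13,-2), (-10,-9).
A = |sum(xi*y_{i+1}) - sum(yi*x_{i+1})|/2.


sum(xi*y_{i+1}) = 11*1 - 13*(-2) - 13*(-9) - 10*6 = 94
sum(yi*x_{i+1}) = 6*(-13) + 1*(-13) - 2*(-10) - 9*11 = -170
Area = |94 + 170|/2 = 264/2 = 132.0000

132.0000 sq units


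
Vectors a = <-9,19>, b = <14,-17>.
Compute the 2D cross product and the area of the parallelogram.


cross = -9*(-17) - 19*14 = 153 - 266 = -113
Parallelogram area = |-113| = 113

cross = -113, parallelogram area = 113


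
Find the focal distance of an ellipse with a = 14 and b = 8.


c^2 = 14^2 - 8^2 = 196 - 64 = 132
c = sqrt(132) = 11.4891

c = 11.4891


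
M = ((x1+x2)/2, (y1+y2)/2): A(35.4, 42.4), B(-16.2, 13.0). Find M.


Mx = (35.4 - 16.2)/2 = 19.2/2 = 9.6000
My = (42.4 + 13.0)/2 = 55.4/2 = 27.7000

(9.6000, 27.7000)


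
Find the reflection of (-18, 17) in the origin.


Reflection rule for origin: (-x, -y)
(-18, 17) -> (18, -17)

(18, -17)


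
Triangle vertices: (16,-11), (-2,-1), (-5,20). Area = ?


16*(-1-20) = -336
-2*(20+ 11) = -62
-5*(-11+ 1) = 50
sum = -348
Area = |-348|/2 = 174.0000

174.0000 sq units


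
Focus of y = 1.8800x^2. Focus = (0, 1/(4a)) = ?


a = 1.8800
4a = 7.5200
focus = (0, 1/7.5200) = (0, 0.1330)

Focus = (0, 0.1330)


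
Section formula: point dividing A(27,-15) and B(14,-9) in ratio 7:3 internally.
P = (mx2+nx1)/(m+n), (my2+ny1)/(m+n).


Px = (7*14 + 3*27)/10 = 179/10 = 17.9000
Py = (7*(-9) + 3*(-15))/10 = -108/10 = -10.8000

P = (17.9000, -10.8000)


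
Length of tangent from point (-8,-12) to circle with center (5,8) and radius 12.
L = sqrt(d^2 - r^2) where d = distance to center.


d = sqrt((-8-5)^2 + (-12-8)^2) = sqrt(169+400) = 23.8537
L = sqrt(569.0000 - 144) = sqrt(425.0000) = 20.6155

20.6155


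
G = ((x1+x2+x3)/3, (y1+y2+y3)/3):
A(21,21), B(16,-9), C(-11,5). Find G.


Gx = (21+16- 11)/3 = 26/3 = 8.6667
Gy = (21- 9+5)/3 = 17/3 = 5.6667

G = (8.6667, 5.6667)


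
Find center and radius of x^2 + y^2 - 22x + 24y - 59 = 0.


h = -D/2 = 22/2 = 11
k = -E/2 = -24/2 = -12
r^2 = h^2 + k^2 - F = 121 + 144 + 59 = 324
r = 18

Center (11, -12), radius = 18


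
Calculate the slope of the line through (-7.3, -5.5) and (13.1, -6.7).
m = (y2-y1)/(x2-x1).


dy = -6.7 + 5.5 = -1.2
dx = 13.1 + 7.3 = 20.4
m = -1.2/20.4 = -0.0588

m = -0.0588


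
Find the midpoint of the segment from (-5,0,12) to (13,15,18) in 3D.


Mx = (-5+13)/2 = 4.0000
My = (0+15)/2 = 7.5000
Mz = (12+18)/2 = 15.0000

M = (4.0000, 7.5000, 15.0000)


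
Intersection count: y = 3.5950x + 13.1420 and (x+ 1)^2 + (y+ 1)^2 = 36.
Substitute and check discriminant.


Substitute y = 3.5950x + 13.1420: (x+ 1)^2 + (3.5950x+13.1420+ 1)^2 = 36
Expand to Ax^2 + Bx + C = 0, where b-k = 14.142
A = 1+m^2 = 13.924025
B = 2(m(b-k) - h) = 2(3.5950*14.142 + 1) = 103.68098
C = h^2 + (b-k)^2 - r^2 = 1 + 199.996164 - 36 = 164.996164
disc = B^2-4AC = 10749.7456 - 9189.6428 = 1560.1028
disc > 0

2 intersection points


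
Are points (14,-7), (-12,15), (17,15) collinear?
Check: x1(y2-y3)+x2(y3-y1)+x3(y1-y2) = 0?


14*(15-15) - 12*(15+ 7) + 17*(-7-15)
= 0 - 264 - 374 = -638

No, not collinear (determinant = -638)


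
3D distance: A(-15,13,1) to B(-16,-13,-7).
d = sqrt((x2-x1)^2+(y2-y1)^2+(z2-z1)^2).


dx=-1, dy=-26, dz=-8
d = sqrt(1+676+64) = sqrt(741) = 27.2213

27.2213


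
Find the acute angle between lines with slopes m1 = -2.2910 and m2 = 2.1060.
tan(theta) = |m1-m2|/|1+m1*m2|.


m1-m2 = -4.397
1+m1*m2 = -3.824846
tan(theta) = |-4.397/(-3.824846)| = 1.149589
theta = arctan(|-4.397/(-3.824846)|) = 48.9808 degrees (acute angle)

48.9808 degrees
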